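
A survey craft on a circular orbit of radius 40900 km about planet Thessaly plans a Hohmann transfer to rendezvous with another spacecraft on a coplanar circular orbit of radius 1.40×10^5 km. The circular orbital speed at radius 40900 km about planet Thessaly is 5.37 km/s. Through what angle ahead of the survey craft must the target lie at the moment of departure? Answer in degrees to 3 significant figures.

From the circular-orbit relation v² = μ/r at r = 40900 km: μ = v²r = (5.37)² × 40900 = 1.17943×10^6 km³/s².
The Hohmann ellipse has a_t = (r₁ + r₂)/2 = 90450 km.
Transfer time t = π√(a_t³/μ) = 78691 s.
The target's mean motion on its circular orbit is ω₂ = √(μ/r₂³) = 2.0732×10^-5 rad/s.
Angle swept by the target during transfer: ω₂·t = 1.6314 rad = 93.47°.
Arrival is 180° from departure on the ellipse, so φ = 180° − 93.47° = 86.5°.

φ = 86.5°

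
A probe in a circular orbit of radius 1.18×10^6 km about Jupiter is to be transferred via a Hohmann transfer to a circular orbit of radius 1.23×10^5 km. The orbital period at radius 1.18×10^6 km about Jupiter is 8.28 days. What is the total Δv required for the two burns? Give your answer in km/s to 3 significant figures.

Δv = 17.0 km/s

From Kepler's third law T² = 4π²r³/μ at r = 1.18×10^6 km, T = 8.28 days = 8.28 × 86400 s = 7.15392×10^5 s: μ = 4π²r³/T² = 1.26741×10^8 km³/s².
The Hohmann ellipse has a_t = (r₁ + r₂)/2 = 6.515×10^5 km.
Circular speed at r₁: v₁ = √(μ/r₁) = √(1.26741×10^8/1.180×10^6) = 10.364 km/s.
On the transfer ellipse at r₁, v² = μ(2/r − 1/a) gives v_a = √[μ(2/r₁ − 1/a_t)] = 4.5031 km/s.
First burn Δv₁ = |v_a − v₁| = 5.861 km/s.
At r₂, v₂ = √(μ/r₂) = 32.10 km/s.
Transfer-orbit speed at r₂: v_p = √[μ(2/r₂ − 1/a_t)] = 43.20 km/s.
Second burn Δv₂ = |v₂ − v_p| = 11.10 km/s.
Δv = Δv₁ + Δv₂ = 5.861 + 11.10 = 16.96 km/s.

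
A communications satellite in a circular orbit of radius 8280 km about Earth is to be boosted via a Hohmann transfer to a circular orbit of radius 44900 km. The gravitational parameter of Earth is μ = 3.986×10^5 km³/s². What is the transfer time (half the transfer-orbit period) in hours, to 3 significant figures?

The Hohmann ellipse has a_t = (r₁ + r₂)/2 = 26590 km.
Half the transfer-orbit period gives t = π√(a_t³/μ) = 21580 s.
Converting: 21580 s ÷ 3600 s/hour = 5.99 hours.

t = 5.99 hours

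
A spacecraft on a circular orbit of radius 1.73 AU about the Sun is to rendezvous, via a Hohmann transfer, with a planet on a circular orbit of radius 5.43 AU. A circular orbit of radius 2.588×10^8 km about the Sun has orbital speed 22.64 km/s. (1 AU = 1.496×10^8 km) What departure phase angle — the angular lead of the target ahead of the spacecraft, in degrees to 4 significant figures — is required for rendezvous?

φ = 83.64°

From the circular-orbit relation v² = μ/r at r = 2.588×10^8 km: μ = v²r = (22.64)² × 2.588×10^8 = 1.32653×10^11 km³/s².
In km: r₁ = 1.73 × 1.496×10^8 = 2.58808×10^8 km; r₂ = 5.43 × 1.496×10^8 = 8.12328×10^8 km.
Transfer-ellipse semi-major axis a_t = (r₁ + r₂)/2 = (2.58808×10^8 + 8.12328×10^8)/2 = 5.35568×10^8 km.
Transfer time t = π√(a_t³/μ) = 1.0691×10^8 s.
The target's mean motion on its circular orbit is ω₂ = √(μ/r₂³) = 1.5731×10^-8 rad/s.
Angle swept by the target during transfer: ω₂·t = 1.6818 rad = 96.36°.
Arrival is 180° from departure on the ellipse, so φ = 180° − 96.36° = 83.64°.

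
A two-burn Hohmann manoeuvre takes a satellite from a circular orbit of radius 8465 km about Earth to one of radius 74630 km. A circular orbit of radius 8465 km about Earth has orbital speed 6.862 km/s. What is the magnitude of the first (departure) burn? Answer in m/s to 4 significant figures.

From the circular-orbit relation v² = μ/r at r = 8465 km: μ = v²r = (6.862)² × 8465 = 3.98592×10^5 km³/s².
Semi-major axis of the transfer orbit: a_t = (8465 + 74630)/2 = 41547.5 km.
On the circular orbit at r = 8465 km, v_c = √(μ/r) = 6.862 km/s.
Transfer-orbit speed at the same r (vis-viva, a = a_t): v_t = √[μ(2/r − 1/a_t)] = 9.197 km/s.
Δv₁ = |v_t − v_c| = |9.197 − 6.862| = 2.335 km/s.

Δv₁ = 2335 m/s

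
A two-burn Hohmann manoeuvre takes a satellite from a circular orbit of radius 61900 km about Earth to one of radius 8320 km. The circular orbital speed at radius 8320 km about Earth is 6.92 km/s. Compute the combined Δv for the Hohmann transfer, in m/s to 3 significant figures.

Δv = 3570 m/s

From the circular-orbit relation v² = μ/r at r = 8320 km: μ = v²r = (6.92)² × 8320 = 3.98415×10^5 km³/s².
The Hohmann ellipse has a_t = (r₁ + r₂)/2 = 35110 km.
At r₁ the circular-orbit speed is v₁ = √(μ/r₁) = 2.537 km/s.
Transfer-orbit speed at r₁ (vis-viva): v_a = √[μ(2/r₁ − 1/a_t)] = 1.235 km/s.
First burn Δv₁ = |v_a − v₁| = 1.302 km/s.
At r₂, v₂ = √(μ/r₂) = 6.920 km/s.
Transfer-orbit speed at r₂: v_p = √[μ(2/r₂ − 1/a_t)] = 9.188 km/s.
Second burn Δv₂ = |v₂ − v_p| = 2.268 km/s.
Δv = Δv₁ + Δv₂ = 1.302 + 2.268 = 3.570 km/s.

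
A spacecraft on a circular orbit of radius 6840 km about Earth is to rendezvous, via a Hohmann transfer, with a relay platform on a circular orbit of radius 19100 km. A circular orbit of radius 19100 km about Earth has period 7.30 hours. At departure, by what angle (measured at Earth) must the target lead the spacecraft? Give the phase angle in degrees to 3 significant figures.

φ = 79.3°

From Kepler's third law T² = 4π²r³/μ at r = 19100 km, T = 7.30 hours = 7.30 × 3600 s = 26280 s: μ = 4π²r³/T² = 3.98299×10^5 km³/s².
Transfer-ellipse semi-major axis a_t = (r₁ + r₂)/2 = (6840 + 19100)/2 = 12970 km.
Transfer time t = π√(a_t³/μ) = 7353 s.
The target's mean motion on its circular orbit is ω₂ = √(μ/r₂³) = 2.391×10^-4 rad/s.
Angle swept by the target during transfer: ω₂·t = 1.758 rad = 100.7°.
Arrival is 180° from departure on the ellipse, so φ = 180° − 100.7° = 79.3°.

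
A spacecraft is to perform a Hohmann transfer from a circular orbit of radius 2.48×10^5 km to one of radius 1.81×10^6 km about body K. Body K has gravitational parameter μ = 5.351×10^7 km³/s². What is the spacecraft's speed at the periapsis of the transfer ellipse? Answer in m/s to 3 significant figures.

v = 19500 m/s

Semi-major axis of the transfer orbit: a_t = (2.480×10^5 + 1.810×10^6)/2 = 1.029×10^6 km.
The periapsis of the transfer ellipse is at r = 2.480×10^5 km.
From the vis-viva equation, v = √[μ(2/r − 1/a_t)] = 19.48 km/s.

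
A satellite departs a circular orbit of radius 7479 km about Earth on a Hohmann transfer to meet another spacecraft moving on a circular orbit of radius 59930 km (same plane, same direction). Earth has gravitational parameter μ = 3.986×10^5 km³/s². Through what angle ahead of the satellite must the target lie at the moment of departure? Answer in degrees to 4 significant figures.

The Hohmann ellipse has a_t = (r₁ + r₂)/2 = 33704.5 km.
The half-period of the transfer ellipse is t = π√(a_t³/μ) = 30790 s.
The target's mean motion on its circular orbit is ω₂ = √(μ/r₂³) = 4.303×10^-5 rad/s.
Angle swept by the target during transfer: ω₂·t = 1.325 rad = 75.92°.
The satellite traverses 180° on the transfer ellipse, so the target must lead by 180° − 75.92° = 104.1°.

φ = 104.1°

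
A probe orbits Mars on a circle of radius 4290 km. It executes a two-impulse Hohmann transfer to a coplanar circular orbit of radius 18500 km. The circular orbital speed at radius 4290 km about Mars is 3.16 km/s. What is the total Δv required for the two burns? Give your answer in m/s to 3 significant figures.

From the circular-orbit relation v² = μ/r at r = 4290 km: μ = v²r = (3.16)² × 4290 = 42838.2 km³/s².
The Hohmann ellipse has a_t = (r₁ + r₂)/2 = 11395 km.
At r₁ the circular-orbit speed is v₁ = √(μ/r₁) = 3.1600 km/s.
On the transfer ellipse at r₁, vis-viva equation gives v_p = √[μ(2/r₁ − 1/a_t)] = 4.0264 km/s.
First burn Δv₁ = |v_p − v₁| = 0.8664 km/s.
Circular speed at r₂: v₂ = √(μ/r₂) = 1.5217 km/s.
Transfer-orbit speed at r₂: v_a = √[μ(2/r₂ − 1/a_t)] = 0.93369 km/s.
Second burn Δv₂ = |v₂ − v_a| = 0.5880 km/s.
Total Δv = Δv₁ + Δv₂ = 1.454 km/s.

Δv = 1450 m/s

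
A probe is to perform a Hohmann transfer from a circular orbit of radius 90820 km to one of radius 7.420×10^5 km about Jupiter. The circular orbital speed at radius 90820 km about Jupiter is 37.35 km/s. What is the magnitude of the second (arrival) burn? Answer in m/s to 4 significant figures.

Δv₂ = 6965 m/s

From the circular-orbit relation v² = μ/r at r = 90820 km: μ = v²r = (37.35)² × 90820 = 1.26696×10^8 km³/s².
The Hohmann ellipse has a_t = (r₁ + r₂)/2 = 4.1641×10^5 km.
On the circular orbit at r = 7.420×10^5 km, v_c = √(μ/r) = 13.0671 km/s.
Vis-viva on the transfer ellipse at r = 7.420×10^5 km gives v_t = √[μ(2/r − 1/a_t)] = 6.10253 km/s.
Δv₂ = |v_t − v_c| = |6.10253 − 13.0671| = 6.965 km/s.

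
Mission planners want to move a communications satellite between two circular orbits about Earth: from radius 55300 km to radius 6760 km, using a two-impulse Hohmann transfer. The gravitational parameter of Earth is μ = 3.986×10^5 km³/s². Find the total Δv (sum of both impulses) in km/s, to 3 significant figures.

The Hohmann ellipse has a_t = (r₁ + r₂)/2 = 31030 km.
At r₁ the circular-orbit speed is v₁ = √(μ/r₁) = 2.685 km/s.
On the transfer ellipse at r₁, v² = μ(2/r − 1/a) gives v_a = √[μ(2/r₁ − 1/a_t)] = 1.253 km/s.
First burn Δv₁ = |v_a − v₁| = 1.432 km/s.
At r₂, v₂ = √(μ/r₂) = 7.6788 km/s.
Transfer-orbit speed at r₂: v_p = √[μ(2/r₂ − 1/a_t)] = 10.251 km/s.
Second burn Δv₂ = |v₂ − v_p| = 2.572 km/s.
Δv = Δv₁ + Δv₂ = 1.432 + 2.572 = 4.004 km/s.

Δv = 4.00 km/s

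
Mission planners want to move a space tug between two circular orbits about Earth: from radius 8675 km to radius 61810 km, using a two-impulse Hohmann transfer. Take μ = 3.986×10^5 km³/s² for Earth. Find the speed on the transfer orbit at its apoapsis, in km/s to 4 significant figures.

v = 1.260 km/s

Semi-major axis of the transfer orbit: a_t = (8675 + 61810)/2 = 35242.5 km.
The apoapsis of the transfer ellipse is at r = 61810 km.
Vis-viva: v = √[μ(2/r − 1/a_t)] = √[3.986×10^5 × (2/61810 − 1/35242.5)] = 1.260 km/s.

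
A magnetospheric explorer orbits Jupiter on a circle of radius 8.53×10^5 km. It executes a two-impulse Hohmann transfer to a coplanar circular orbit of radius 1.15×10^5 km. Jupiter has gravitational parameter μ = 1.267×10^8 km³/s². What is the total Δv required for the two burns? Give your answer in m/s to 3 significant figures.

Δv = 17100 m/s

The Hohmann ellipse has a_t = (r₁ + r₂)/2 = 4.840×10^5 km.
Circular speed at r₁: v₁ = √(μ/r₁) = √(1.267×10^8/8.530×10^5) = 12.1875 km/s.
On the transfer ellipse at r₁, vis-viva equation gives v_a = √[μ(2/r₁ − 1/a_t)] = 5.94073 km/s.
First burn Δv₁ = |v_a − v₁| = 6.247 km/s.
Circular speed at r₂: v₂ = √(μ/r₂) = 33.19 km/s.
Transfer-orbit speed at r₂: v_p = √[μ(2/r₂ − 1/a_t)] = 44.06 km/s.
Second burn Δv₂ = |v₂ − v_p| = 10.87 km/s.
Total Δv = Δv₁ + Δv₂ = 17.12 km/s.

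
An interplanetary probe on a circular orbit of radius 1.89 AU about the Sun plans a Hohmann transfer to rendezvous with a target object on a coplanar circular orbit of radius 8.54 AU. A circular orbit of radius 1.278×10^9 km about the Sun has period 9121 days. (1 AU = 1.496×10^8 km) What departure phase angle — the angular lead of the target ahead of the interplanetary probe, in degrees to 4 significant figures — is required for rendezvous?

From Kepler's third law T² = 4π²r³/μ at r = 1.278×10^9 km, T = 9121 days = 9121 × 86400 s = 7.880544×10^8 s: μ = 4π²r³/T² = 1.32691×10^11 km³/s².
In km: r₁ = 1.89 × 1.496×10^8 = 2.82744×10^8 km; r₂ = 8.54 × 1.496×10^8 = 1.277584×10^9 km.
The Hohmann ellipse has a_t = (r₁ + r₂)/2 = 7.80164×10^8 km.
The half-period of the transfer ellipse is t = π√(a_t³/μ) = 1.879×10^8 s.
The target's mean motion on its circular orbit is ω₂ = √(μ/r₂³) = 7.977×10^-9 rad/s.
Angle swept by the target during transfer: ω₂·t = 1.499 rad = 85.89°.
Arrival is 180° from departure on the ellipse, so φ = 180° − 85.89° = 94.11°.

φ = 94.11°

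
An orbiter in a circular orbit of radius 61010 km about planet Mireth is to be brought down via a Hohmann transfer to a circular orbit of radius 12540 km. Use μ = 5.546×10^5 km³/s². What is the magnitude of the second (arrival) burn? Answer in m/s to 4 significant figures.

The Hohmann ellipse has a_t = (r₁ + r₂)/2 = 36775 km.
On the circular orbit at r = 12540 km, v_c = √(μ/r) = 6.6503 km/s.
Vis-viva on the transfer ellipse at r = 12540 km gives v_t = √[μ(2/r − 1/a_t)] = 8.5657 km/s.
Δv₂ = |v_t − v_c| = |8.5657 − 6.6503| = 1.915 km/s.

Δv₂ = 1915 m/s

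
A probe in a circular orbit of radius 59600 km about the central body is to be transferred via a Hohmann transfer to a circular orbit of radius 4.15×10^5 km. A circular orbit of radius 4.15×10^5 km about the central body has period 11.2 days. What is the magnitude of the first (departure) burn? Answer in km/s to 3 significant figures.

From Kepler's third law T² = 4π²r³/μ at r = 4.15×10^5 km, T = 11.2 days = 11.2 × 86400 s = 9.6768×10^5 s: μ = 4π²r³/T² = 3.01329×10^6 km³/s².
Transfer-ellipse semi-major axis a_t = (r₁ + r₂)/2 = (59600 + 4.150×10^5)/2 = 2.373×10^5 km.
On the circular orbit at r = 59600 km, v_c = √(μ/r) = 7.110 km/s.
Transfer-orbit speed at the same r (vis-viva, a = a_t): v_t = √[μ(2/r − 1/a_t)] = 9.403 km/s.
Δv₁ = |v_t − v_c| = |9.403 − 7.110| = 2.293 km/s.

Δv₁ = 2.29 km/s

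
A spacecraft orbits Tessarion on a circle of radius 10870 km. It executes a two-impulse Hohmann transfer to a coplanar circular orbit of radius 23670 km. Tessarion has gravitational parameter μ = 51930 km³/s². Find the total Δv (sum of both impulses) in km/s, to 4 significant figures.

Δv = 0.6792 km/s

Semi-major axis of the transfer orbit: a_t = (10870 + 23670)/2 = 17270 km.
At r₁ the circular-orbit speed is v₁ = √(μ/r₁) = 2.18572 km/s.
On the transfer ellipse at r₁, vis-viva equation gives v_p = √[μ(2/r₁ − 1/a_t)] = 2.55886 km/s.
First burn Δv₁ = |v_p − v₁| = 0.3731 km/s.
Circular speed at r₂: v₂ = √(μ/r₂) = 1.4812 km/s.
Transfer-orbit speed at r₂: v_a = √[μ(2/r₂ − 1/a_t)] = 1.1751 km/s.
Second burn Δv₂ = |v₂ − v_a| = 0.3061 km/s.
Δv = Δv₁ + Δv₂ = 0.3731 + 0.3061 = 0.6792 km/s.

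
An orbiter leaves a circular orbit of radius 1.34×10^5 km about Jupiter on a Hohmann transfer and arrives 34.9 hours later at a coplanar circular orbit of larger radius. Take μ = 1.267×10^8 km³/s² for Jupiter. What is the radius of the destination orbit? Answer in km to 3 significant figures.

Transfer time t = 34.9 hours = 1.2564×10^5 s, and t = π√(a_t³/μ).
So a_t = (μ t²/π²)^(1/3) = (1.267×10^8 × (1.2564×10^5)² / π²)^(1/3) = 5.8737×10^5 km.
Since a_t = (r₁ + r₂)/2, r₂ = 2a_t − r₁ = 2×5.8737×10^5 − 1.340×10^5 = 1.04074×10^6 km.

r₂ = 1.04×10^6 km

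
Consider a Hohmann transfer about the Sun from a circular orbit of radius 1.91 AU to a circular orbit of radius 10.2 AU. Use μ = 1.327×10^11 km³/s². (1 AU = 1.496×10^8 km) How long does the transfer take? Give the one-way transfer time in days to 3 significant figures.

In km: r₁ = 1.91 × 1.496×10^8 = 2.85736×10^8 km; r₂ = 10.2 × 1.496×10^8 = 1.52592×10^9 km.
Semi-major axis of the transfer orbit: a_t = (2.85736×10^8 + 1.52592×10^9)/2 = 9.05828×10^8 km.
Half the transfer-orbit period gives t = π√(a_t³/μ) = 2.351×10^8 s.
Converting: 2.351×10^8 s ÷ 86400 s/day = 2720 days.

t = 2720 days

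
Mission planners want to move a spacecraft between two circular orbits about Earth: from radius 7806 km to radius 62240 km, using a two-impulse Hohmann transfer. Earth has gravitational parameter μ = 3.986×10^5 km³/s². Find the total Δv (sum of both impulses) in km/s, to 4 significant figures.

Δv = 3.716 km/s

Transfer-ellipse semi-major axis a_t = (r₁ + r₂)/2 = (7806 + 62240)/2 = 35023 km.
Circular speed at r₁: v₁ = √(μ/r₁) = √(3.986×10^5/7806) = 7.146 km/s.
Transfer-orbit speed at r₁ (v² = μ(2/r − 1/a)): v_p = √[μ(2/r₁ − 1/a_t)] = 9.526 km/s.
First burn Δv₁ = |v_p − v₁| = 2.380 km/s.
At r₂, v₂ = √(μ/r₂) = 2.531 km/s.
Transfer-orbit speed at r₂: v_a = √[μ(2/r₂ − 1/a_t)] = 1.195 km/s.
Second burn Δv₂ = |v₂ − v_a| = 1.336 km/s.
Δv = Δv₁ + Δv₂ = 2.380 + 1.336 = 3.716 km/s.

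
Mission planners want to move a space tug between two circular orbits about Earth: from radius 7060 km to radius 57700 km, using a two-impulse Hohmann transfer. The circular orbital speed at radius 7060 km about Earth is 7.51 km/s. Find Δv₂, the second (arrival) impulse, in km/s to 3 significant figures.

From the circular-orbit relation v² = μ/r at r = 7060 km: μ = v²r = (7.51)² × 7060 = 3.98185×10^5 km³/s².
Transfer-ellipse semi-major axis a_t = (r₁ + r₂)/2 = (7060 + 57700)/2 = 32380 km.
Circular speed at r = 57700 km: v_c = √(μ/r) = 2.627 km/s.
Vis-viva on the transfer ellipse at r = 57700 km gives v_t = √[μ(2/r − 1/a_t)] = 1.227 km/s.
Δv₂ = |v_t − v_c| = |1.227 − 2.627| = 1.400 km/s.

Δv₂ = 1.40 km/s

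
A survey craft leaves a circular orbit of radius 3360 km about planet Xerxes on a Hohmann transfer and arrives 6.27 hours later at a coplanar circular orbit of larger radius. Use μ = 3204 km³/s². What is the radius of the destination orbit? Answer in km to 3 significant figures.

Transfer time t = 6.27 hours = 22572 s, and t = π√(a_t³/μ).
So a_t = (μ t²/π²)^(1/3) = (3204 × (22572)² / π²)^(1/3) = 5489.2 km.
Since a_t = (r₁ + r₂)/2, r₂ = 2a_t − r₁ = 2×5489.2 − 3360 = 7618.4 km.

r₂ = 7620 km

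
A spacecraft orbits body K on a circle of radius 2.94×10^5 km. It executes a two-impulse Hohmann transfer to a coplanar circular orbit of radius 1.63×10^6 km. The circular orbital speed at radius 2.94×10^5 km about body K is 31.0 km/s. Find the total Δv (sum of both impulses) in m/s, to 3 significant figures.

From the circular-orbit relation v² = μ/r at r = 2.94×10^5 km: μ = v²r = (31.0)² × 2.94×10^5 = 2.82534×10^8 km³/s².
The Hohmann ellipse has a_t = (r₁ + r₂)/2 = 9.620×10^5 km.
Circular speed at r₁: v₁ = √(μ/r₁) = √(2.82534×10^8/2.940×10^5) = 31.000 km/s.
Transfer-orbit speed at r₁ (v² = μ(2/r − 1/a)): v_p = √[μ(2/r₁ − 1/a_t)] = 40.352 km/s.
First burn Δv₁ = |v_p − v₁| = 9.352 km/s.
At r₂, v₂ = √(μ/r₂) = 13.1656 km/s.
Transfer-orbit speed at r₂: v_a = √[μ(2/r₂ − 1/a_t)] = 7.27826 km/s.
Second burn Δv₂ = |v₂ − v_a| = 5.887 km/s.
Δv = Δv₁ + Δv₂ = 9.352 + 5.887 = 15.24 km/s.

Δv = 15200 m/s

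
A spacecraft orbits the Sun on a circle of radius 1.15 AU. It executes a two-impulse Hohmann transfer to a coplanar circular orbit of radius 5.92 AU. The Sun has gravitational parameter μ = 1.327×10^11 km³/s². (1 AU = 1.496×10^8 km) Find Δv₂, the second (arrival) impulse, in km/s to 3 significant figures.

In km: r₁ = 1.15 × 1.496×10^8 = 1.7204×10^8 km; r₂ = 5.92 × 1.496×10^8 = 8.85632×10^8 km.
The Hohmann ellipse has a_t = (r₁ + r₂)/2 = 5.28836×10^8 km.
On the circular orbit at r = 8.85632×10^8 km, v_c = √(μ/r) = 12.241 km/s.
Vis-viva on the transfer ellipse at r = 8.85632×10^8 km gives v_t = √[μ(2/r − 1/a_t)] = 6.9817 km/s.
Δv₂ = |v_t − v_c| = |6.9817 − 12.241| = 5.259 km/s.

Δv₂ = 5.26 km/s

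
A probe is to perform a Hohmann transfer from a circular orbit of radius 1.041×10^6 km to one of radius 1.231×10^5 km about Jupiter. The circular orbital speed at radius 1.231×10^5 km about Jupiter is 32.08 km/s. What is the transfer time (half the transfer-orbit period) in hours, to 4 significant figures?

From the circular-orbit relation v² = μ/r at r = 1.231×10^5 km: μ = v²r = (32.08)² × 1.231×10^5 = 1.26685×10^8 km³/s².
Transfer-ellipse semi-major axis a_t = (r₁ + r₂)/2 = (1.041×10^6 + 1.231×10^5)/2 = 5.8205×10^5 km.
Half the transfer-orbit period gives t = π√(a_t³/μ) = 1.2394×10^5 s.
Converting: 1.2394×10^5 s ÷ 3600 s/hour = 34.43 hours.

t = 34.43 hours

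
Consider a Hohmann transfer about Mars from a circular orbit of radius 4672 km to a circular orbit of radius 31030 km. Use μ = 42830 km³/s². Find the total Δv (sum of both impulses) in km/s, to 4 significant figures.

Δv = 1.538 km/s

The Hohmann ellipse has a_t = (r₁ + r₂)/2 = 17851 km.
Circular speed at r₁: v₁ = √(μ/r₁) = √(42830/4672) = 3.027768 km/s.
On the transfer ellipse at r₁, v² = μ(2/r − 1/a) gives v_p = √[μ(2/r₁ − 1/a_t)] = 3.991924 km/s.
First burn Δv₁ = |v_p − v₁| = 0.9642 km/s.
At r₂, v₂ = √(μ/r₂) = 1.17485 km/s.
Transfer-orbit speed at r₂: v_a = √[μ(2/r₂ − 1/a_t)] = 0.601040 km/s.
Second burn Δv₂ = |v₂ − v_a| = 0.5738 km/s.
Δv = Δv₁ + Δv₂ = 0.9642 + 0.5738 = 1.538 km/s.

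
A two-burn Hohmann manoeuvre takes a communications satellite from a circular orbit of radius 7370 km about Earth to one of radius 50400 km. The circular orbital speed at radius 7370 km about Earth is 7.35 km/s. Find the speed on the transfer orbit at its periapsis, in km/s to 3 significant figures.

From the circular-orbit relation v² = μ/r at r = 7370 km: μ = v²r = (7.35)² × 7370 = 3.98146×10^5 km³/s².
Transfer-ellipse semi-major axis a_t = (r₁ + r₂)/2 = (7370 + 50400)/2 = 28885 km.
The periapsis of the transfer ellipse is at r = 7370 km.
Applying v² = μ(2/r − 1/a_t): v = 9.709 km/s.

v = 9.71 km/s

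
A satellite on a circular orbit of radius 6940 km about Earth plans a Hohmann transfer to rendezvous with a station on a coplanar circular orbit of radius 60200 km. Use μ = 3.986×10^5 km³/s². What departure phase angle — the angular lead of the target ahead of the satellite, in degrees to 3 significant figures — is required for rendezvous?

The Hohmann ellipse has a_t = (r₁ + r₂)/2 = 33570 km.
Transfer time t = π√(a_t³/μ) = 30606 s.
The target's mean motion on its circular orbit is ω₂ = √(μ/r₂³) = 4.2744×10^-5 rad/s.
Angle swept by the target during transfer: ω₂·t = 1.30822 rad = 74.96°.
The satellite traverses 180° on the transfer ellipse, so the target must lead by 180° − 74.96° = 105°.

φ = 105°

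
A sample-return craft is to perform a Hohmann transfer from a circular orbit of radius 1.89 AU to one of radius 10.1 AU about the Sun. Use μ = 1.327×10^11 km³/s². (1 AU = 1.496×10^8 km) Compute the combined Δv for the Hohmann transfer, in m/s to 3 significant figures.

Δv = 10600 m/s

In km: r₁ = 1.89 × 1.496×10^8 = 2.82744×10^8 km; r₂ = 10.1 × 1.496×10^8 = 1.51096×10^9 km.
The Hohmann ellipse has a_t = (r₁ + r₂)/2 = 8.96852×10^8 km.
At r₁ the circular-orbit speed is v₁ = √(μ/r₁) = 21.6640 km/s.
On the transfer ellipse at r₁, vis-viva gives v_p = √[μ(2/r₁ − 1/a_t)] = 28.1193 km/s.
First burn Δv₁ = |v_p − v₁| = 6.4553 km/s.
At r₂, v₂ = √(μ/r₂) = 9.3715 km/s.
Transfer-orbit speed at r₂: v_a = √[μ(2/r₂ − 1/a_t)] = 5.2619 km/s.
Second burn Δv₂ = |v₂ − v_a| = 4.1096 km/s.
Δv = Δv₁ + Δv₂ = 6.4553 + 4.1096 = 10.56 km/s.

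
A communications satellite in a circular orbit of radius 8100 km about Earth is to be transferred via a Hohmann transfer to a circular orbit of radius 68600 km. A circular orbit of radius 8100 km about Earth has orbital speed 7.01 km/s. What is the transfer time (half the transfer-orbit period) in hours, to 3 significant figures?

t = 10.4 hours

From the circular-orbit relation v² = μ/r at r = 8100 km: μ = v²r = (7.01)² × 8100 = 3.98035×10^5 km³/s².
Transfer-ellipse semi-major axis a_t = (r₁ + r₂)/2 = (8100 + 68600)/2 = 38350 km.
Transfer time t = π√(a_t³/μ) = π√((38350)³ / 3.98035×10^5) = 37400 s.
Converting: 37400 s ÷ 3600 s/hour = 10.4 hours.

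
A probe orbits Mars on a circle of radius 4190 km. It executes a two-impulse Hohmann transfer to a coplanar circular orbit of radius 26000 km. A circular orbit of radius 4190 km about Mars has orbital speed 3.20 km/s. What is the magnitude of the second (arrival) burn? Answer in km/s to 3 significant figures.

Δv₂ = 0.608 km/s

From the circular-orbit relation v² = μ/r at r = 4190 km: μ = v²r = (3.20)² × 4190 = 42905.6 km³/s².
Semi-major axis of the transfer orbit: a_t = (4190 + 26000)/2 = 15095 km.
On the circular orbit at r = 26000 km, v_c = √(μ/r) = 1.2846 km/s.
Vis-viva on the transfer ellipse at r = 26000 km gives v_t = √[μ(2/r − 1/a_t)] = 0.67680 km/s.
Δv₂ = |v_t − v_c| = |0.67680 − 1.2846| = 0.6078 km/s.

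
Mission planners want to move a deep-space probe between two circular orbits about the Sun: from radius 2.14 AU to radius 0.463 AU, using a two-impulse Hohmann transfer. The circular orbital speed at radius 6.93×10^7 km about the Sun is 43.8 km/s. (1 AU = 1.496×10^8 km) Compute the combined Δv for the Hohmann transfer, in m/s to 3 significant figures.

Δv = 20600 m/s

From the circular-orbit relation v² = μ/r at r = 6.93×10^7 km: μ = v²r = (43.8)² × 6.93×10^7 = 1.32948×10^11 km³/s².
In km: r₁ = 2.14 × 1.496×10^8 = 3.20144×10^8 km; r₂ = 0.463 × 1.496×10^8 = 6.92648×10^7 km.
The Hohmann ellipse has a_t = (r₁ + r₂)/2 = 1.947044×10^8 km.
Circular speed at r₁: v₁ = √(μ/r₁) = √(1.32948×10^11/3.20144×10^8) = 20.378 km/s.
On the transfer ellipse at r₁, vis-viva gives v_a = √[μ(2/r₁ − 1/a_t)] = 12.154 km/s.
First burn Δv₁ = |v_a − v₁| = 8.224 km/s.
Circular speed at r₂: v₂ = √(μ/r₂) = 43.81 km/s.
Transfer-orbit speed at r₂: v_p = √[μ(2/r₂ − 1/a_t)] = 56.18 km/s.
Second burn Δv₂ = |v₂ − v_p| = 12.37 km/s.
Total Δv = Δv₁ + Δv₂ = 20.59 km/s.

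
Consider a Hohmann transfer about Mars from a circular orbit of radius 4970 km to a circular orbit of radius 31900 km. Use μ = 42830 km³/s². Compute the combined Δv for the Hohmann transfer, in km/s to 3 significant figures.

Semi-major axis of the transfer orbit: a_t = (4970 + 31900)/2 = 18435 km.
Circular speed at r₁: v₁ = √(μ/r₁) = √(42830/4970) = 2.936 km/s.
Transfer-orbit speed at r₁ (vis-viva): v_p = √[μ(2/r₁ − 1/a_t)] = 3.862 km/s.
First burn Δv₁ = |v_p − v₁| = 0.9260 km/s.
At r₂, v₂ = √(μ/r₂) = 1.1587 km/s.
Transfer-orbit speed at r₂: v_a = √[μ(2/r₂ − 1/a_t)] = 0.60164 km/s.
Second burn Δv₂ = |v₂ − v_a| = 0.5571 km/s.
Δv = Δv₁ + Δv₂ = 0.9260 + 0.5571 = 1.483 km/s.

Δv = 1.48 km/s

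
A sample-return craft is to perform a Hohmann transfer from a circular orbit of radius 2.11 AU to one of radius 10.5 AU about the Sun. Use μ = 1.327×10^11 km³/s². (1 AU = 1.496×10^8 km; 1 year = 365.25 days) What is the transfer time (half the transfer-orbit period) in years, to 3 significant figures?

In km: r₁ = 2.11 × 1.496×10^8 = 3.15656×10^8 km; r₂ = 10.5 × 1.496×10^8 = 1.5708×10^9 km.
Transfer-ellipse semi-major axis a_t = (r₁ + r₂)/2 = (3.15656×10^8 + 1.5708×10^9)/2 = 9.43228×10^8 km.
Half the transfer-orbit period gives t = π√(a_t³/μ) = 2.498×10^8 s.
Converting: 2.498×10^8 s ÷ 3.15576×10^7 s/year (365.25 × 86400) = 7.92 years.

t = 7.92 years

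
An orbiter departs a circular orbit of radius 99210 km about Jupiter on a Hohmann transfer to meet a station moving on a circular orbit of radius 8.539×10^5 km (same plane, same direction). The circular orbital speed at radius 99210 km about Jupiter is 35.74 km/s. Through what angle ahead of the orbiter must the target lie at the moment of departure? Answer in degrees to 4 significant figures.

φ = 105.0°

From the circular-orbit relation v² = μ/r at r = 99210 km: μ = v²r = (35.74)² × 99210 = 1.26726×10^8 km³/s².
Semi-major axis of the transfer orbit: a_t = (99210 + 8.539×10^5)/2 = 4.76555×10^5 km.
The half-period of the transfer ellipse is t = π√(a_t³/μ) = 91809.4 s.
The target's mean motion on its circular orbit is ω₂ = √(μ/r₂³) = 1.42666×10^-5 rad/s.
Angle swept by the target during transfer: ω₂·t = 1.30981 rad = 75.047°.
Arrival is 180° from departure on the ellipse, so φ = 180° − 75.047° = 105.0°.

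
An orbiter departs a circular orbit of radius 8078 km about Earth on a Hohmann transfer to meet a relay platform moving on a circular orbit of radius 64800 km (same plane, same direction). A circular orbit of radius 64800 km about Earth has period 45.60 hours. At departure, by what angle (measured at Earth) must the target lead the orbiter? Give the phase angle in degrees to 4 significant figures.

φ = 104.1°

From Kepler's third law T² = 4π²r³/μ at r = 64800 km, T = 45.60 hours = 45.60 × 3600 s = 1.6416×10^5 s: μ = 4π²r³/T² = 3.98612×10^5 km³/s².
The Hohmann ellipse has a_t = (r₁ + r₂)/2 = 36439 km.
The half-period of the transfer ellipse is t = π√(a_t³/μ) = 34611.8 s.
The target's mean motion on its circular orbit is ω₂ = √(μ/r₂³) = 3.82748×10^-5 rad/s.
Angle swept by the target during transfer: ω₂·t = 1.32476 rad = 75.90°.
The orbiter traverses 180° on the transfer ellipse, so the target must lead by 180° − 75.90° = 104.1°.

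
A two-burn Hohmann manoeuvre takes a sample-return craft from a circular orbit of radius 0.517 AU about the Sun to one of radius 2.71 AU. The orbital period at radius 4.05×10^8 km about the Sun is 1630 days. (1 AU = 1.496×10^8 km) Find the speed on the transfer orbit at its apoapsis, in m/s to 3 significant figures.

From Kepler's third law T² = 4π²r³/μ at r = 4.05×10^8 km, T = 1630 days = 1630 × 86400 s = 1.40832×10^8 s: μ = 4π²r³/T² = 1.32228×10^11 km³/s².
In km: r₁ = 0.517 × 1.496×10^8 = 7.73432×10^7 km; r₂ = 2.71 × 1.496×10^8 = 4.05416×10^8 km.
Semi-major axis of the transfer orbit: a_t = (7.73432×10^7 + 4.05416×10^8)/2 = 2.413796×10^8 km.
At apoapsis, r = 4.05416×10^8 km.
Vis-viva: v = √[μ(2/r − 1/a_t)] = √[1.32228×10^11 × (2/4.05416×10^8 − 1/2.413796×10^8)] = 10.22 km/s.

v = 10200 m/s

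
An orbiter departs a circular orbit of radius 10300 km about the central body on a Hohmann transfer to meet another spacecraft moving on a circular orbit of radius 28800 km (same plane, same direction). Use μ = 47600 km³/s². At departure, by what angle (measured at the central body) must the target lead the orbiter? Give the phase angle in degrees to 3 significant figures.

φ = 79.3°

Semi-major axis of the transfer orbit: a_t = (10300 + 28800)/2 = 19550 km.
The half-period of the transfer ellipse is t = π√(a_t³/μ) = 39360 s.
Target angular speed ω₂ = √(μ/r₂³) = 4.464×10^-5 rad/s.
Angle swept by the target during transfer: ω₂·t = 1.757 rad = 100.7°.
The orbiter traverses 180° on the transfer ellipse, so the target must lead by 180° − 100.7° = 79.3°.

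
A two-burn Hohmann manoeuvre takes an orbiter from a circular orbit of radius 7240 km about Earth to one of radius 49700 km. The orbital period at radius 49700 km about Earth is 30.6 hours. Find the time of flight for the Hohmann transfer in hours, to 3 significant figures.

t = 6.63 hours

From Kepler's third law T² = 4π²r³/μ at r = 49700 km, T = 30.6 hours = 30.6 × 3600 s = 1.1016×10^5 s: μ = 4π²r³/T² = 3.99375×10^5 km³/s².
Semi-major axis of the transfer orbit: a_t = (7240 + 49700)/2 = 28470 km.
Half the transfer-orbit period gives t = π√(a_t³/μ) = 23880 s.
Converting: 23880 s ÷ 3600 s/hour = 6.63 hours.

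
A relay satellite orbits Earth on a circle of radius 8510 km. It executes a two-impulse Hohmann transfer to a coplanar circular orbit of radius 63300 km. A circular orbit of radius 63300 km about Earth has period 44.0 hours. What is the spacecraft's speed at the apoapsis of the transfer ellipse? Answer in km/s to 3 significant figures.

From Kepler's third law T² = 4π²r³/μ at r = 63300 km, T = 44.0 hours = 44.0 × 3600 s = 1.584×10^5 s: μ = 4π²r³/T² = 3.99081×10^5 km³/s².
The Hohmann ellipse has a_t = (r₁ + r₂)/2 = 35905 km.
At apoapsis, r = 63300 km.
Vis-viva: v = √[μ(2/r − 1/a_t)] = √[3.99081×10^5 × (2/63300 − 1/35905)] = 1.222 km/s.

v = 1.22 km/s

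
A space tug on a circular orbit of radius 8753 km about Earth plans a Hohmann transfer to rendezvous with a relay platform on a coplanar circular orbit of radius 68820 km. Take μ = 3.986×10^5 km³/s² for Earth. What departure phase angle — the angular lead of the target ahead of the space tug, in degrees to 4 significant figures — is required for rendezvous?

φ = 103.8°

Transfer-ellipse semi-major axis a_t = (r₁ + r₂)/2 = (8753 + 68820)/2 = 38786.5 km.
Transfer time t = π√(a_t³/μ) = 38010 s.
The target's mean motion on its circular orbit is ω₂ = √(μ/r₂³) = 3.497×10^-5 rad/s.
Angle swept by the target during transfer: ω₂·t = 1.3292 rad = 76.16°.
Arrival is 180° from departure on the ellipse, so φ = 180° − 76.16° = 103.8°.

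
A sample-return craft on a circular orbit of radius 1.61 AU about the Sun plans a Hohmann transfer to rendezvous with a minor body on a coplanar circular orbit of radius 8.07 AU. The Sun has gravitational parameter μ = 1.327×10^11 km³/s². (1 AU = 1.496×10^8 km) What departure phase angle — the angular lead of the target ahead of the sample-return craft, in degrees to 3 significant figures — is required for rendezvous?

In km: r₁ = 1.61 × 1.496×10^8 = 2.40856×10^8 km; r₂ = 8.07 × 1.496×10^8 = 1.207272×10^9 km.
Transfer-ellipse semi-major axis a_t = (r₁ + r₂)/2 = (2.40856×10^8 + 1.207272×10^9)/2 = 7.24064×10^8 km.
The half-period of the transfer ellipse is t = π√(a_t³/μ) = 1.680273×10^8 s.
Target angular speed ω₂ = √(μ/r₂³) = 8.684159×10^-9 rad/s.
Angle swept by the target during transfer: ω₂·t = 1.45918 rad = 83.60°.
Arrival is 180° from departure on the ellipse, so φ = 180° − 83.60° = 96.4°.

φ = 96.4°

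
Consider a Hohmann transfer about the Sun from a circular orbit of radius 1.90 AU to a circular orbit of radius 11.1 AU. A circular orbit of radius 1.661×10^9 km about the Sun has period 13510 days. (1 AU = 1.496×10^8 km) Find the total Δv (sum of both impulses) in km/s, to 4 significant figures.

Δv = 10.74 km/s

From Kepler's third law T² = 4π²r³/μ at r = 1.661×10^9 km, T = 13510 days = 13510 × 86400 s = 1.167264×10^9 s: μ = 4π²r³/T² = 1.32779×10^11 km³/s².
In km: r₁ = 1.90 × 1.496×10^8 = 2.8424×10^8 km; r₂ = 11.1 × 1.496×10^8 = 1.66056×10^9 km.
Transfer-ellipse semi-major axis a_t = (r₁ + r₂)/2 = (2.8424×10^8 + 1.66056×10^9)/2 = 9.724×10^8 km.
Circular speed at r₁: v₁ = √(μ/r₁) = √(1.32779×10^11/2.8424×10^8) = 21.613 km/s.
On the transfer ellipse at r₁, vis-viva equation gives v_p = √[μ(2/r₁ − 1/a_t)] = 28.244 km/s.
First burn Δv₁ = |v_p − v₁| = 6.631 km/s.
At r₂, v₂ = √(μ/r₂) = 8.942 km/s.
Transfer-orbit speed at r₂: v_a = √[μ(2/r₂ − 1/a_t)] = 4.835 km/s.
Second burn Δv₂ = |v₂ − v_a| = 4.107 km/s.
Total Δv = Δv₁ + Δv₂ = 10.74 km/s.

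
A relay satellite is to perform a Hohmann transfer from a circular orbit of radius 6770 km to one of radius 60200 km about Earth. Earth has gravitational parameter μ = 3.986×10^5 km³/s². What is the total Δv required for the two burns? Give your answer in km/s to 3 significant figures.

Transfer-ellipse semi-major axis a_t = (r₁ + r₂)/2 = (6770 + 60200)/2 = 33485 km.
At r₁ the circular-orbit speed is v₁ = √(μ/r₁) = 7.6732 km/s.
Transfer-orbit speed at r₁ (vis-viva): v_p = √[μ(2/r₁ − 1/a_t)] = 10.288 km/s.
First burn Δv₁ = |v_p − v₁| = 2.615 km/s.
At r₂, v₂ = √(μ/r₂) = 2.573 km/s.
Transfer-orbit speed at r₂: v_a = √[μ(2/r₂ − 1/a_t)] = 1.157 km/s.
Second burn Δv₂ = |v₂ − v_a| = 1.416 km/s.
Total Δv = Δv₁ + Δv₂ = 4.031 km/s.

Δv = 4.03 km/s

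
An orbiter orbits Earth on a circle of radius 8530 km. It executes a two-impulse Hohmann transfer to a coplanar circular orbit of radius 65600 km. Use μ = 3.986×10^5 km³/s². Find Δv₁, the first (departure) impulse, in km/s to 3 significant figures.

The Hohmann ellipse has a_t = (r₁ + r₂)/2 = 37065 km.
On the circular orbit at r = 8530 km, v_c = √(μ/r) = 6.836 km/s.
Vis-viva on the transfer ellipse at r = 8530 km gives v_t = √[μ(2/r − 1/a_t)] = 9.094 km/s.
Δv₁ = |v_t − v_c| = |9.094 − 6.836| = 2.258 km/s.

Δv₁ = 2.26 km/s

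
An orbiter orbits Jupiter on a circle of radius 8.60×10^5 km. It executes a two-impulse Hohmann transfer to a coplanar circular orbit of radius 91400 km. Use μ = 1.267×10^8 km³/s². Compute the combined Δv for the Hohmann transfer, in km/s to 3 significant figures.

Δv = 19.6 km/s

Semi-major axis of the transfer orbit: a_t = (8.600×10^5 + 91400)/2 = 4.757×10^5 km.
At r₁ the circular-orbit speed is v₁ = √(μ/r₁) = 12.1378 km/s.
Transfer-orbit speed at r₁ (v² = μ(2/r − 1/a)): v_a = √[μ(2/r₁ − 1/a_t)] = 5.32042 km/s.
First burn Δv₁ = |v_a − v₁| = 6.817 km/s.
Circular speed at r₂: v₂ = √(μ/r₂) = 37.23 km/s.
Transfer-orbit speed at r₂: v_p = √[μ(2/r₂ − 1/a_t)] = 50.06 km/s.
Second burn Δv₂ = |v₂ − v_p| = 12.83 km/s.
Total Δv = Δv₁ + Δv₂ = 19.65 km/s.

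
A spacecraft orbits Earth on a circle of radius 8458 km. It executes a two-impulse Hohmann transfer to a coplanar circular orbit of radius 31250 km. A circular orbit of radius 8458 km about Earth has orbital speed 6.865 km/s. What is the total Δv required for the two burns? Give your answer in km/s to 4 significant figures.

From the circular-orbit relation v² = μ/r at r = 8458 km: μ = v²r = (6.865)² × 8458 = 3.98611×10^5 km³/s².
Transfer-ellipse semi-major axis a_t = (r₁ + r₂)/2 = (8458 + 31250)/2 = 19854 km.
Circular speed at r₁: v₁ = √(μ/r₁) = √(3.98611×10^5/8458) = 6.865 km/s.
Transfer-orbit speed at r₁ (vis-viva): v_p = √[μ(2/r₁ − 1/a_t)] = 8.613 km/s.
First burn Δv₁ = |v_p − v₁| = 1.748 km/s.
Circular speed at r₂: v₂ = √(μ/r₂) = 3.571 km/s.
Transfer-orbit speed at r₂: v_a = √[μ(2/r₂ − 1/a_t)] = 2.331 km/s.
Second burn Δv₂ = |v₂ − v_a| = 1.240 km/s.
Total Δv = Δv₁ + Δv₂ = 2.988 km/s.

Δv = 2.988 km/s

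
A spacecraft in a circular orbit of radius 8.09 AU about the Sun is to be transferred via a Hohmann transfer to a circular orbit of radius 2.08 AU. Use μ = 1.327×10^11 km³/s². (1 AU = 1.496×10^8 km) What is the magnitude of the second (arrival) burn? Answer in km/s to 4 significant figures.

In km: r₁ = 8.09 × 1.496×10^8 = 1.210264×10^9 km; r₂ = 2.08 × 1.496×10^8 = 3.11168×10^8 km.
The Hohmann ellipse has a_t = (r₁ + r₂)/2 = 7.60716×10^8 km.
Circular speed at r = 3.11168×10^8 km: v_c = √(μ/r) = 20.651 km/s.
Transfer-orbit speed at the same r (vis-viva, a = a_t): v_t = √[μ(2/r − 1/a_t)] = 26.048 km/s.
Δv₂ = |v_t − v_c| = |26.048 − 20.651| = 5.397 km/s.

Δv₂ = 5.397 km/s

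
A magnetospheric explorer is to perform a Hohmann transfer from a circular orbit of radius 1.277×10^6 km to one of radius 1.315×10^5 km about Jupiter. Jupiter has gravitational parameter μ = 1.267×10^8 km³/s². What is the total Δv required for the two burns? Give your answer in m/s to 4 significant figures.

Semi-major axis of the transfer orbit: a_t = (1.277×10^6 + 1.315×10^5)/2 = 7.0425×10^5 km.
Circular speed at r₁: v₁ = √(μ/r₁) = √(1.267×10^8/1.277×10^6) = 9.9608 km/s.
On the transfer ellipse at r₁, vis-viva equation gives v_a = √[μ(2/r₁ − 1/a_t)] = 4.3042 km/s.
First burn Δv₁ = |v_a − v₁| = 5.6566 km/s.
At r₂, v₂ = √(μ/r₂) = 31.040 km/s.
Transfer-orbit speed at r₂: v_p = √[μ(2/r₂ − 1/a_t)] = 41.798 km/s.
Second burn Δv₂ = |v₂ − v_p| = 10.758 km/s.
Total Δv = Δv₁ + Δv₂ = 16.41 km/s.

Δv = 16410 m/s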